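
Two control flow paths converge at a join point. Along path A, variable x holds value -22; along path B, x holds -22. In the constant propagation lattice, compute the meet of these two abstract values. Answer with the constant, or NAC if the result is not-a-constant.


Meet operation: if both paths give the same constant, result is that constant; if they differ, result is NAC (not-a-constant).
Path A: -22, Path B: -22 -> equal
Result: constant -> -22

-22


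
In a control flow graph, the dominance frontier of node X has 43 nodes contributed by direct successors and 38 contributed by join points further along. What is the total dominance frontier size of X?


DF(X) = direct successor contributions + join point contributions
= 43 + 38 = 81

81


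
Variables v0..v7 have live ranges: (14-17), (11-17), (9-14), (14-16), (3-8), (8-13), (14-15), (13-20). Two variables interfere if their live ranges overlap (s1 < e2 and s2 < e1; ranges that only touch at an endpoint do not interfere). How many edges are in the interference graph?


Check all pairs for overlapping intervals.
Two intervals (s1,e1) and (s2,e2) overlap if s1 < e2 and s2 < e1.
v0 (14-17) vs v1..v7: overlaps v1, v3, v6, v7 -> 4
v1 (11-17) vs v2..v7: overlaps v2, v3, v5, v6, v7 -> 5
v2 (9-14) vs v3..v7: overlaps v5, v7 -> 2
v3 (14-16) vs v4..v7: overlaps v6, v7 -> 2
v4 (3-8) vs v5..v7: overlaps none -> 0
v5 (8-13) vs v6..v7: overlaps none -> 0
v6 (14-15) vs v7: overlaps v7 -> 1
Total overlapping pairs = 4 + 5 + 2 + 2 + 0 + 0 + 1 = 14

14


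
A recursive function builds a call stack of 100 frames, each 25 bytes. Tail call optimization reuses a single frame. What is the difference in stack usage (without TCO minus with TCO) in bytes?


Without TCO: 100 * 25 = 2500 bytes
With TCO: reuse 1 frame = 25 bytes
Savings = 2500 - 25 = 2475

2475


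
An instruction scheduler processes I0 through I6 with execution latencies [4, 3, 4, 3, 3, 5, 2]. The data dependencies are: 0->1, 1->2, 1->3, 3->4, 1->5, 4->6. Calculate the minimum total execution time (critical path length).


Compute longest path through dependency graph: dist(Ik) = max over predecessors of dist + latency(Ik).
dist(I0) = latency 4 = 4
dist(I1) = dist(I0) + 3 = 4 + 3 = 7
dist(I2) = dist(I1) + 4 = 7 + 4 = 11
dist(I3) = dist(I1) + 3 = 7 + 3 = 10
dist(I4) = dist(I3) + 3 = 10 + 3 = 13
dist(I5) = dist(I1) + 5 = 7 + 5 = 12
dist(I6) = dist(I4) + 2 = 13 + 2 = 15
Critical path = max dist = 15

15


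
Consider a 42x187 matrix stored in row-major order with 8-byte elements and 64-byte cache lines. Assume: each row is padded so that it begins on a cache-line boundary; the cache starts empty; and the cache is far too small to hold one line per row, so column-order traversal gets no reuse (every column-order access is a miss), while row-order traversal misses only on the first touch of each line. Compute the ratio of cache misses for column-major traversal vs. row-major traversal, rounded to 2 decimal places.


Each row occupies 187 * 8 = 1496 bytes and starts on a line boundary, so it spans ceil(1496 / 64) = 24 cache lines.
Row-major traversal misses (one per line touched): 42 * ceil(187 * 8 / 64) = 1008
Column-major traversal misses (no reuse, every access misses): 42 * 187 = 7854
Ratio = 7854 / 1008 = 7.79

7.79


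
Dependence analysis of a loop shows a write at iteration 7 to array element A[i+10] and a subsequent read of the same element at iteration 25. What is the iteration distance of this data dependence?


Distance = read iteration - write iteration
= 25 - 7 = 18

18


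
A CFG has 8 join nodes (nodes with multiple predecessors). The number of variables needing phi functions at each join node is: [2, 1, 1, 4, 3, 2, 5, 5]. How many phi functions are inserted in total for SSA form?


Total phi functions = sum of phi functions at each join node
= 2 + 1 + 1 + 4 + 3 + 2 + 5 + 5 = 23

23


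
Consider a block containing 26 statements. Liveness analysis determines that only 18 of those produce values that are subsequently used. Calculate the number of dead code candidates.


Dead code = total statements - live definitions
= 26 - 18 = 8

8


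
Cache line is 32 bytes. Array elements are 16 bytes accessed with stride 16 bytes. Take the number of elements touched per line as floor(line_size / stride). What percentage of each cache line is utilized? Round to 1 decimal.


Elements per cache line = floor(32 / 16) = 2
Bytes used = 2 * 16 = 32
Utilization = 32 / 32 * 100 = 100.0%

100.0


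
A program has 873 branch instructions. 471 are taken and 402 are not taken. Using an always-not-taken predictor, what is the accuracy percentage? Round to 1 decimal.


Predictor: always-not-taken
Correct predictions = 402
Accuracy = 402 / 873 * 100 = 46.0%

46.0


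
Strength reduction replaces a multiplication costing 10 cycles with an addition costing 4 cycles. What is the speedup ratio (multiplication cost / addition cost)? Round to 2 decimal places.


Ratio = mult_cost / add_cost = 10 / 4 = 2.5

2.5


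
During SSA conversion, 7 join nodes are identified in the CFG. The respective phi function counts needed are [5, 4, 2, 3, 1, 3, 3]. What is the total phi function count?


Total phi functions = sum of phi functions at each join node
= 5 + 4 + 2 + 3 + 1 + 3 + 3 = 21

21


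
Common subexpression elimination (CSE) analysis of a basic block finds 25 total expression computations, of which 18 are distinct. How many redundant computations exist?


CSE count = total expressions - unique expressions
= 25 - 18 = 7

7


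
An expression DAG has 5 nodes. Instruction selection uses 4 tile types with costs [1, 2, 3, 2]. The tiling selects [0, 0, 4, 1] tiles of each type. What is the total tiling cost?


Total cost = sum(count_i * cost_i)
= 0*1 + 0*2 + 4*3 + 1*2
= 14

14


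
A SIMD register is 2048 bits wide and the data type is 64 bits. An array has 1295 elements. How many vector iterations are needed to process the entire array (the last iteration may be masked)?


Width = 2048 / 64 = 32 elements per vector op
Iterations = ceil(1295 / 32) = 41

41


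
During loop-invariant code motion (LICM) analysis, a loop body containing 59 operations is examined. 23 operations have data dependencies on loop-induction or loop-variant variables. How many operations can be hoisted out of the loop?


Invariant candidates = total - loop-dependent
= 59 - 23 = 36

36


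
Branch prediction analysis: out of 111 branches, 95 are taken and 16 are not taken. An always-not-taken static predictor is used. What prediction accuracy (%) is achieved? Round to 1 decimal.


Predictor: always-not-taken
Correct predictions = 16
Accuracy = 16 / 111 * 100 = 14.4%

14.4


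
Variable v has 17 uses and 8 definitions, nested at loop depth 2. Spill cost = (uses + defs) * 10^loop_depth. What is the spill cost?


uses + defs = 17 + 8 = 25
10^2 = 100
Spill cost = 25 * 100 = 2500

2500


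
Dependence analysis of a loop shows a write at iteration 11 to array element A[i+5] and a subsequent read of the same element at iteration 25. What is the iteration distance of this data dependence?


Distance = read iteration - write iteration
= 25 - 11 = 14

14


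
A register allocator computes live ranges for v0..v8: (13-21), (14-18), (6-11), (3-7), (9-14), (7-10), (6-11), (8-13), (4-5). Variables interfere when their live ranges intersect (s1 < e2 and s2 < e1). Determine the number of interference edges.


Check all pairs for overlapping intervals.
Two intervals (s1,e1) and (s2,e2) overlap if s1 < e2 and s2 < e1.
v0 (13-21) vs v1..v8: overlaps v1, v4 -> 2
v1 (14-18) vs v2..v8: overlaps none -> 0
v2 (6-11) vs v3..v8: overlaps v3, v4, v5, v6, v7 -> 5
v3 (3-7) vs v4..v8: overlaps v6, v8 -> 2
v4 (9-14) vs v5..v8: overlaps v5, v6, v7 -> 3
v5 (7-10) vs v6..v8: overlaps v6, v7 -> 2
v6 (6-11) vs v7..v8: overlaps v7 -> 1
v7 (8-13) vs v8: overlaps none -> 0
Total overlapping pairs = 2 + 0 + 5 + 2 + 3 + 2 + 1 + 0 = 15

15


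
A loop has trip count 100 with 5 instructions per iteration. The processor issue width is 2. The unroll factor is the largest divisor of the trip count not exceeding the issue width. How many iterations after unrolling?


Largest divisor of 100 <= 2 is 2
New iterations = 100 / 2 = 50

50


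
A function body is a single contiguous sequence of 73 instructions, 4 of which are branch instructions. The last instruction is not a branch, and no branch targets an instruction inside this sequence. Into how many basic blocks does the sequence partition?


With no in-sequence branch targets, the leaders are the first instruction plus the instruction after each branch.
Number of basic blocks = branches + 1
= 4 + 1 = 5

5


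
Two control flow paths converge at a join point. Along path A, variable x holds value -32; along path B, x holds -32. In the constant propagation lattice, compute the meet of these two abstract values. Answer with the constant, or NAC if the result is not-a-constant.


Meet operation: if both paths give the same constant, result is that constant; if they differ, result is NAC (not-a-constant).
Path A: -32, Path B: -32 -> equal
Result: constant -> -32

-32


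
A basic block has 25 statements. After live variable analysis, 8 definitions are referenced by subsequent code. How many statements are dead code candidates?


Dead code = total statements - live definitions
= 25 - 8 = 17

17


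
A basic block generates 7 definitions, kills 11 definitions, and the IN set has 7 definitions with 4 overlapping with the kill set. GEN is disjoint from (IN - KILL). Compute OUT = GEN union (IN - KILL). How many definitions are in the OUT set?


IN - KILL: 7 - 4 = 3 surviving definitions
OUT = GEN + surviving = 7 + 3 = 10

10


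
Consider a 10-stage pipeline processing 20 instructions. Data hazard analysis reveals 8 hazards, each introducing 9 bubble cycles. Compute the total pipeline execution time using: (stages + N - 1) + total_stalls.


Base cycles = 10 + 20 - 1 = 29
Total stalls = 8 * 9 = 72
Total = 29 + 72 = 101

101


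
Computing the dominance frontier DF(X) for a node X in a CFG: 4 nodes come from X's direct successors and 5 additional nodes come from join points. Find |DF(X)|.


DF(X) = direct successor contributions + join point contributions
= 4 + 5 = 9

9


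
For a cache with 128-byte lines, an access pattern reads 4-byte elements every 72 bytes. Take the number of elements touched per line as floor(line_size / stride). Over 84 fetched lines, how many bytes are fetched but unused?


Elements per line = floor(128 / 72) = 1
Bytes used per line = 1 * 4 = 4
Wasted per line = 128 - 4 = 124
Total wasted = 124 * 84 = 10416

10416


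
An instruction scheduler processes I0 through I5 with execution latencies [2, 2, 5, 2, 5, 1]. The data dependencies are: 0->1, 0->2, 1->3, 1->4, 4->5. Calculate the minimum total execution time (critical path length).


Compute longest path through dependency graph: dist(Ik) = max over predecessors of dist + latency(Ik).
dist(I0) = latency 2 = 2
dist(I1) = dist(I0) + 2 = 2 + 2 = 4
dist(I2) = dist(I0) + 5 = 2 + 5 = 7
dist(I3) = dist(I1) + 2 = 4 + 2 = 6
dist(I4) = dist(I1) + 5 = 4 + 5 = 9
dist(I5) = dist(I4) + 1 = 9 + 1 = 10
Critical path = max dist = 10

10


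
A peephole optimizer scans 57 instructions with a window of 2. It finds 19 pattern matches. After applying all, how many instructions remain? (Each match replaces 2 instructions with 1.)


Each match removes 1 instructions.
Total removed = 19 * 1 = 19
Remaining = 57 - 19 = 38

38


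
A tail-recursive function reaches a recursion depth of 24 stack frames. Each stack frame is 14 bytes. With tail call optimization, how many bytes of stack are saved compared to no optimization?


Without TCO: 24 * 14 = 336 bytes
With TCO: reuse 1 frame = 14 bytes
Savings = 336 - 14 = 322

322


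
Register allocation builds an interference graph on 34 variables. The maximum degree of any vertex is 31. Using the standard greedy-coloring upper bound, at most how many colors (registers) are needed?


Greedy coloring never needs more than (max_degree + 1) colors: when coloring a vertex, at most max_degree neighbors are already colored.
Upper bound = 31 + 1 = 32

32


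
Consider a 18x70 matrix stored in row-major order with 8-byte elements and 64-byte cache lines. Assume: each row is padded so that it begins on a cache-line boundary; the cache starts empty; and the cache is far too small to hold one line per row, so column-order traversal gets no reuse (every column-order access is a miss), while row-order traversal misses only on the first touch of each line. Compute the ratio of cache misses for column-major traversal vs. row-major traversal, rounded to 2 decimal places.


Each row occupies 70 * 8 = 560 bytes and starts on a line boundary, so it spans ceil(560 / 64) = 9 cache lines.
Row-major traversal misses (one per line touched): 18 * ceil(70 * 8 / 64) = 162
Column-major traversal misses (no reuse, every access misses): 18 * 70 = 1260
Ratio = 1260 / 162 = 7.78

7.78


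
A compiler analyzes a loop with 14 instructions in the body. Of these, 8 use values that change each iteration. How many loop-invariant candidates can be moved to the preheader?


Invariant candidates = total - loop-dependent
= 14 - 8 = 6

6


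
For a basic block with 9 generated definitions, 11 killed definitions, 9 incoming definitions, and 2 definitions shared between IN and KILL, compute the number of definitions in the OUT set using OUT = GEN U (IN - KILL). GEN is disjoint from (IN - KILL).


IN - KILL: 9 - 2 = 7 surviving definitions
OUT = GEN + surviving = 9 + 7 = 16

16


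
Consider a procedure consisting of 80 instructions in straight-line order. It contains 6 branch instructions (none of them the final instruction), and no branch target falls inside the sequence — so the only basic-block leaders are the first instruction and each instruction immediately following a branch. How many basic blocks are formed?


With no in-sequence branch targets, the leaders are the first instruction plus the instruction after each branch.
Number of basic blocks = branches + 1
= 6 + 1 = 7

7


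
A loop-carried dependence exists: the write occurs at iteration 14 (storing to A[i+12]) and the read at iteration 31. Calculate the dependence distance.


Distance = read iteration - write iteration
= 31 - 14 = 17

17


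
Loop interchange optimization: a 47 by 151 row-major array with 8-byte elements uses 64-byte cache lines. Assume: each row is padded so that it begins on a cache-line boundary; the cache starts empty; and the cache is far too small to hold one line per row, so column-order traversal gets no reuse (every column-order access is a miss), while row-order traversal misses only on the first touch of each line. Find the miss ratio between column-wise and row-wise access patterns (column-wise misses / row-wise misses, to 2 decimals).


Each row occupies 151 * 8 = 1208 bytes and starts on a line boundary, so it spans ceil(1208 / 64) = 19 cache lines.
Row-major traversal misses (one per line touched): 47 * ceil(151 * 8 / 64) = 893
Column-major traversal misses (no reuse, every access misses): 47 * 151 = 7097
Ratio = 7097 / 893 = 7.95

7.95


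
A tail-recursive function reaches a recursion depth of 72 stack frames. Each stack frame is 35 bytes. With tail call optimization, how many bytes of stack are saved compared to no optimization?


Without TCO: 72 * 35 = 2520 bytes
With TCO: reuse 1 frame = 35 bytes
Savings = 2520 - 35 = 2485

2485


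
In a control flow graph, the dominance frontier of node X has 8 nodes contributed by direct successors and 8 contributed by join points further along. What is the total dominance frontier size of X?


DF(X) = direct successor contributions + join point contributions
= 8 + 8 = 16

16


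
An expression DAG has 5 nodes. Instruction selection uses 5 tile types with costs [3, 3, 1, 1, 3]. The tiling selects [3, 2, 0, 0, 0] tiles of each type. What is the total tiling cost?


Total cost = sum(count_i * cost_i)
= 3*3 + 2*3 + 0*1 + 0*1 + 0*3
= 15

15


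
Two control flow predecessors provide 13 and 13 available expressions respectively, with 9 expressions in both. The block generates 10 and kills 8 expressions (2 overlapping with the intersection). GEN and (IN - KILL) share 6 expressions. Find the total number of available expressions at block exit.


IN = intersection of predecessors = 9
IN - KILL = 9 - 2 = 7
|OUT| = |GEN| + |IN - KILL| - |GEN ∩ (IN - KILL)| = 10 + 7 - 6 = 11

11


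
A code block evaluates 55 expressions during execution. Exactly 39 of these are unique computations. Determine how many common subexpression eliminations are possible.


CSE count = total expressions - unique expressions
= 55 - 39 = 16

16


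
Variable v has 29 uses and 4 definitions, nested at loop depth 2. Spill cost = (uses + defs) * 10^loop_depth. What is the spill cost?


uses + defs = 29 + 4 = 33
10^2 = 100
Spill cost = 33 * 100 = 3300

3300


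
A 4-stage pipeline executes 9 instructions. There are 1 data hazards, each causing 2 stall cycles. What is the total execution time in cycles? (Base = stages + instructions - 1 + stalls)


Base cycles = 4 + 9 - 1 = 12
Total stalls = 1 * 2 = 2
Total = 12 + 2 = 14

14


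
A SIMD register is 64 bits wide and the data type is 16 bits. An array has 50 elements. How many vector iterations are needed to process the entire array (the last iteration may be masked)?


Width = 64 / 16 = 4 elements per vector op
Iterations = ceil(50 / 4) = 13

13


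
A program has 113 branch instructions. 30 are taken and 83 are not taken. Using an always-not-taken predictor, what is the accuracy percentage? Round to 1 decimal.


Predictor: always-not-taken
Correct predictions = 83
Accuracy = 83 / 113 * 100 = 73.5%

73.5


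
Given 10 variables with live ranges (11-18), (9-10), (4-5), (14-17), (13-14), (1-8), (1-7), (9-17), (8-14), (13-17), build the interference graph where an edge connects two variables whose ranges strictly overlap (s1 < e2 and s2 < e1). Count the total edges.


Check all pairs for overlapping intervals.
Two intervals (s1,e1) and (s2,e2) overlap if s1 < e2 and s2 < e1.
v0 (11-18) vs v1..v9: overlaps v3, v4, v7, v8, v9 -> 5
v1 (9-10) vs v2..v9: overlaps v7, v8 -> 2
v2 (4-5) vs v3..v9: overlaps v5, v6 -> 2
v3 (14-17) vs v4..v9: overlaps v7, v9 -> 2
v4 (13-14) vs v5..v9: overlaps v7, v8, v9 -> 3
v5 (1-8) vs v6..v9: overlaps v6 -> 1
v6 (1-7) vs v7..v9: overlaps none -> 0
v7 (9-17) vs v8..v9: overlaps v8, v9 -> 2
v8 (8-14) vs v9: overlaps v9 -> 1
Total overlapping pairs = 5 + 2 + 2 + 2 + 3 + 1 + 0 + 2 + 1 = 18

18


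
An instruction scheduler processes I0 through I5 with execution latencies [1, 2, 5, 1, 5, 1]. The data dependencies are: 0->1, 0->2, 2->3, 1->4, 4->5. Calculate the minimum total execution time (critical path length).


Compute longest path through dependency graph: dist(Ik) = max over predecessors of dist + latency(Ik).
dist(I0) = latency 1 = 1
dist(I1) = dist(I0) + 2 = 1 + 2 = 3
dist(I2) = dist(I0) + 5 = 1 + 5 = 6
dist(I3) = dist(I2) + 1 = 6 + 1 = 7
dist(I4) = dist(I1) + 5 = 3 + 5 = 8
dist(I5) = dist(I4) + 1 = 8 + 1 = 9
Critical path = max dist = 9

9


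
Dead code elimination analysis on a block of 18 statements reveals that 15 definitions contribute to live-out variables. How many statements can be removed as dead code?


Dead code = total statements - live definitions
= 18 - 15 = 3

3


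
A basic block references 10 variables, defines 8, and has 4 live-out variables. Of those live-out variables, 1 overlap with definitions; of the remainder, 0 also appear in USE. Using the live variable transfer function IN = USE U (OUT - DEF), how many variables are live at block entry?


OUT - DEF: 4 - 1 = 3
|IN| = |USE| + |OUT - DEF| - |USE ∩ (OUT - DEF)| = 10 + 3 - 0 = 13

13


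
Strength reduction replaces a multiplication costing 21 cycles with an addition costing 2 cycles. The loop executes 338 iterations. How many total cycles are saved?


Per-iteration saving = 21 - 2 = 19
Total saved = 338 * 19 = 6422

6422


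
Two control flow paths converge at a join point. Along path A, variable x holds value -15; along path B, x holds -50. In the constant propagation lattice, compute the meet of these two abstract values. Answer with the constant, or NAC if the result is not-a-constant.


Meet operation: if both paths give the same constant, result is that constant; if they differ, result is NAC (not-a-constant).
Path A: -15, Path B: -50 -> differ
Result: not-a-constant -> NAC

NAC


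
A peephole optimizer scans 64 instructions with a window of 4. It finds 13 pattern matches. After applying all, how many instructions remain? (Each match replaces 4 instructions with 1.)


Each match removes 3 instructions.
Total removed = 13 * 3 = 39
Remaining = 64 - 39 = 25

25


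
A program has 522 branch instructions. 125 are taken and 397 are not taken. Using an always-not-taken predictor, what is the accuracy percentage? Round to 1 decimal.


Predictor: always-not-taken
Correct predictions = 397
Accuracy = 397 / 522 * 100 = 76.1%

76.1


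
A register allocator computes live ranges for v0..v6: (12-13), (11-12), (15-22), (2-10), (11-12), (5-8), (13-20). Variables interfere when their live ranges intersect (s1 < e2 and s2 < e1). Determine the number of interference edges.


Check all pairs for overlapping intervals.
Two intervals (s1,e1) and (s2,e2) overlap if s1 < e2 and s2 < e1.
v0 (12-13) vs v1..v6: overlaps none -> 0
v1 (11-12) vs v2..v6: overlaps v4 -> 1
v2 (15-22) vs v3..v6: overlaps v6 -> 1
v3 (2-10) vs v4..v6: overlaps v5 -> 1
v4 (11-12) vs v5..v6: overlaps none -> 0
v5 (5-8) vs v6: overlaps none -> 0
Total overlapping pairs = 0 + 1 + 1 + 1 + 0 + 0 = 3

3


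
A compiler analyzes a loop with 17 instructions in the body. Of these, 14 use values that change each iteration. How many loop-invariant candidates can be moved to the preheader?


Invariant candidates = total - loop-dependent
= 17 - 14 = 3

3


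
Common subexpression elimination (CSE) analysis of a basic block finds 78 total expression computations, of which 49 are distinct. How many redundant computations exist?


CSE count = total expressions - unique expressions
= 78 - 49 = 29

29


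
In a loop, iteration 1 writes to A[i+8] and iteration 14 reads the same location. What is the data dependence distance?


Distance = read iteration - write iteration
= 14 - 1 = 13

13


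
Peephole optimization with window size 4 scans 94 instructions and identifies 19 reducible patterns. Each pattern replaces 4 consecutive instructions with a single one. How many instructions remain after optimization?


Each match removes 3 instructions.
Total removed = 19 * 3 = 57
Remaining = 94 - 57 = 37

37


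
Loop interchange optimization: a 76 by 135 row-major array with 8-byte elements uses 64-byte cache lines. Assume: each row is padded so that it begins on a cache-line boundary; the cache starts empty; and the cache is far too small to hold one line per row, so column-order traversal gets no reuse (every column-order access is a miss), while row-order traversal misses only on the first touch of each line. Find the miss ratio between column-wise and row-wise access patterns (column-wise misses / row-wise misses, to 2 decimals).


Each row occupies 135 * 8 = 1080 bytes and starts on a line boundary, so it spans ceil(1080 / 64) = 17 cache lines.
Row-major traversal misses (one per line touched): 76 * ceil(135 * 8 / 64) = 1292
Column-major traversal misses (no reuse, every access misses): 76 * 135 = 10260
Ratio = 10260 / 1292 = 7.94

7.94


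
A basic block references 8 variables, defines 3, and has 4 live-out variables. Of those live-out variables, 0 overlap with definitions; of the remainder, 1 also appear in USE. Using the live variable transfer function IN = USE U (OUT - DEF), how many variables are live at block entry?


OUT - DEF: 4 - 0 = 4
|IN| = |USE| + |OUT - DEF| - |USE ∩ (OUT - DEF)| = 8 + 4 - 1 = 11

11


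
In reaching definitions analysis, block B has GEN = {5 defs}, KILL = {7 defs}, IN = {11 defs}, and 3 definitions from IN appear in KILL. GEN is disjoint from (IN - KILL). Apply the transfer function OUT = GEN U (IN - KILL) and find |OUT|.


IN - KILL: 11 - 3 = 8 surviving definitions
OUT = GEN + surviving = 5 + 8 = 13

13


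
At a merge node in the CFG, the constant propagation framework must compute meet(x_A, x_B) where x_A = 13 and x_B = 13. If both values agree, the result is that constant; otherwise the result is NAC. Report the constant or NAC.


Meet operation: if both paths give the same constant, result is that constant; if they differ, result is NAC (not-a-constant).
Path A: 13, Path B: 13 -> equal
Result: constant -> 13

13


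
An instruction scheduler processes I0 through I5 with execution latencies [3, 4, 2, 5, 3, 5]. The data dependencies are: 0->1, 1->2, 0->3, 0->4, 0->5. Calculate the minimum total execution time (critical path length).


Compute longest path through dependency graph: dist(Ik) = max over predecessors of dist + latency(Ik).
dist(I0) = latency 3 = 3
dist(I1) = dist(I0) + 4 = 3 + 4 = 7
dist(I2) = dist(I1) + 2 = 7 + 2 = 9
dist(I3) = dist(I0) + 5 = 3 + 5 = 8
dist(I4) = dist(I0) + 3 = 3 + 3 = 6
dist(I5) = dist(I0) + 5 = 3 + 5 = 8
Critical path = max dist = 9

9


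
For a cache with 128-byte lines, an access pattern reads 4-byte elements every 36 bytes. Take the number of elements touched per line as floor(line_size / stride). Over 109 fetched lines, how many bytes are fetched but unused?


Elements per line = floor(128 / 36) = 3
Bytes used per line = 3 * 4 = 12
Wasted per line = 128 - 12 = 116
Total wasted = 116 * 109 = 12644

12644


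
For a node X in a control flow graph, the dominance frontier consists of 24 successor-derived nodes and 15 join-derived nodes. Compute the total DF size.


DF(X) = direct successor contributions + join point contributions
= 24 + 15 = 39

39


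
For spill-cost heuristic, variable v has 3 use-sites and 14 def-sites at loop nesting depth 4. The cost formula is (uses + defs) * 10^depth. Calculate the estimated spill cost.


uses + defs = 3 + 14 = 17
10^4 = 10000
Spill cost = 17 * 10000 = 170000

170000


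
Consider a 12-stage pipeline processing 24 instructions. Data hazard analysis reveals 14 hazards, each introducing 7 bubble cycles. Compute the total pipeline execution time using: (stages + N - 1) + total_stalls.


Base cycles = 12 + 24 - 1 = 35
Total stalls = 14 * 7 = 98
Total = 35 + 98 = 133

133


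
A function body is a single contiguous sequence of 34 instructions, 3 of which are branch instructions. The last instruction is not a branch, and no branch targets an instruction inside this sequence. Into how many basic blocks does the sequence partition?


With no in-sequence branch targets, the leaders are the first instruction plus the instruction after each branch.
Number of basic blocks = branches + 1
= 3 + 1 = 4

4


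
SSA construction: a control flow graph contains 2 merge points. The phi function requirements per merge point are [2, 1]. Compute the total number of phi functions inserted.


Total phi functions = sum of phi functions at each join node
= 2 + 1 = 3

3


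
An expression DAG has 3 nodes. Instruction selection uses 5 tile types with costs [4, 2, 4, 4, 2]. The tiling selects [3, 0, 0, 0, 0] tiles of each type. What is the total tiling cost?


Total cost = sum(count_i * cost_i)
= 3*4 + 0*2 + 0*4 + 0*4 + 0*2
= 12

12


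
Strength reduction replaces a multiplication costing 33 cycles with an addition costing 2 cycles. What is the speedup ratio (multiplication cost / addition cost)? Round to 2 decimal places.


Ratio = mult_cost / add_cost = 33 / 2 = 16.5

16.5


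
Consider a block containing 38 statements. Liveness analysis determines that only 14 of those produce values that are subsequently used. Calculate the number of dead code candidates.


Dead code = total statements - live definitions
= 38 - 14 = 24

24


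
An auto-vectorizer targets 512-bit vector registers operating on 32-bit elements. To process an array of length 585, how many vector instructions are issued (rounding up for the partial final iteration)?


Width = 512 / 32 = 16 elements per vector op
Iterations = ceil(585 / 16) = 37

37


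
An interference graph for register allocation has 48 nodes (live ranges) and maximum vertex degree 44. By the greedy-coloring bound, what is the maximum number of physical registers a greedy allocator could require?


Greedy coloring never needs more than (max_degree + 1) colors: when coloring a vertex, at most max_degree neighbors are already colored.
Upper bound = 44 + 1 = 45

45


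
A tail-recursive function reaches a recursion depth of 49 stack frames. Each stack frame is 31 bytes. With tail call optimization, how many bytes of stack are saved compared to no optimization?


Without TCO: 49 * 31 = 1519 bytes
With TCO: reuse 1 frame = 31 bytes
Savings = 1519 - 31 = 1488

1488


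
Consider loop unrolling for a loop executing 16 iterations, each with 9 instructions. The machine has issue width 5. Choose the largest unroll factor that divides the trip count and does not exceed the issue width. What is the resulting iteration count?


Largest divisor of 16 <= 5 is 4
New iterations = 16 / 4 = 4

4


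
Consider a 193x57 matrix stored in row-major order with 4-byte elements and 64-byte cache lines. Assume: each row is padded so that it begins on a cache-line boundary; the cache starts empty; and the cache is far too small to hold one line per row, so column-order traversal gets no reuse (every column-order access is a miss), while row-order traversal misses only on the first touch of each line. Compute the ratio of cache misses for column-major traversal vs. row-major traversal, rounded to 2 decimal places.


Each row occupies 57 * 4 = 228 bytes and starts on a line boundary, so it spans ceil(228 / 64) = 4 cache lines.
Row-major traversal misses (one per line touched): 193 * ceil(57 * 4 / 64) = 772
Column-major traversal misses (no reuse, every access misses): 193 * 57 = 11001
Ratio = 11001 / 772 = 14.25

14.25


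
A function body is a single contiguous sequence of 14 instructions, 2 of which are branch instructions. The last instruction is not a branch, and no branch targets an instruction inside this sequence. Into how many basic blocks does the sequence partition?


With no in-sequence branch targets, the leaders are the first instruction plus the instruction after each branch.
Number of basic blocks = branches + 1
= 2 + 1 = 3

3


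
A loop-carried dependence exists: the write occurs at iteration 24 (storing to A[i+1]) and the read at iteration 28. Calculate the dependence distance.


Distance = read iteration - write iteration
= 28 - 24 = 4

4


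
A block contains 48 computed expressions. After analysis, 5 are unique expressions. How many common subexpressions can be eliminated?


CSE count = total expressions - unique expressions
= 48 - 5 = 43

43


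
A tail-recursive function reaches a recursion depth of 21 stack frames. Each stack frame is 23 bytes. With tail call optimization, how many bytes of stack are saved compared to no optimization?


Without TCO: 21 * 23 = 483 bytes
With TCO: reuse 1 frame = 23 bytes
Savings = 483 - 23 = 460

460


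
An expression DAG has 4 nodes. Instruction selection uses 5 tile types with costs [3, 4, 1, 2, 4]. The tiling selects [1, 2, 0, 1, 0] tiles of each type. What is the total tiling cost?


Total cost = sum(count_i * cost_i)
= 1*3 + 2*4 + 0*1 + 1*2 + 0*4
= 13

13


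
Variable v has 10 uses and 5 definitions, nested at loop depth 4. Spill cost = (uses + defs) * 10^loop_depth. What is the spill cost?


uses + defs = 10 + 5 = 15
10^4 = 10000
Spill cost = 15 * 10000 = 150000

150000


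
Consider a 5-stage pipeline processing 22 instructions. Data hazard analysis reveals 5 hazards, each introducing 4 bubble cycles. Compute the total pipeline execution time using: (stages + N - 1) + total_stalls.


Base cycles = 5 + 22 - 1 = 26
Total stalls = 5 * 4 = 20
Total = 26 + 20 = 46

46


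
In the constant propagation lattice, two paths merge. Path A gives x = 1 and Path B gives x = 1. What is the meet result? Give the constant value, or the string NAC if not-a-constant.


Meet operation: if both paths give the same constant, result is that constant; if they differ, result is NAC (not-a-constant).
Path A: 1, Path B: 1 -> equal
Result: constant -> 1

1


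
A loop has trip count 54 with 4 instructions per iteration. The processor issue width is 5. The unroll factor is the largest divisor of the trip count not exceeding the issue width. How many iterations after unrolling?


Largest divisor of 54 <= 5 is 3
New iterations = 54 / 3 = 18

18


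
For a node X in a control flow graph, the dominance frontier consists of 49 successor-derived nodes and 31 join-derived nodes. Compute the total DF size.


DF(X) = direct successor contributions + join point contributions
= 49 + 31 = 80

80


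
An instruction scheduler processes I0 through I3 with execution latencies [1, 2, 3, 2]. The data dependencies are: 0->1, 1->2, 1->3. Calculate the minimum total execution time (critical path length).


Compute longest path through dependency graph: dist(Ik) = max over predecessors of dist + latency(Ik).
dist(I0) = latency 1 = 1
dist(I1) = dist(I0) + 2 = 1 + 2 = 3
dist(I2) = dist(I1) + 3 = 3 + 3 = 6
dist(I3) = dist(I1) + 2 = 3 + 2 = 5
Critical path = max dist = 6

6


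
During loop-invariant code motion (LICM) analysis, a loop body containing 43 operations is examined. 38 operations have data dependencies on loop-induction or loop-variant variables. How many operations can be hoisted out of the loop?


Invariant candidates = total - loop-dependent
= 43 - 38 = 5

5


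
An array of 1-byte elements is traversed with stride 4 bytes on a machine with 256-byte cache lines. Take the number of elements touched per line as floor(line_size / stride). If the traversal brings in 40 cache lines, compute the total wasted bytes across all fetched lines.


Elements per line = floor(256 / 4) = 64
Bytes used per line = 64 * 1 = 64
Wasted per line = 256 - 64 = 192
Total wasted = 192 * 40 = 7680

7680


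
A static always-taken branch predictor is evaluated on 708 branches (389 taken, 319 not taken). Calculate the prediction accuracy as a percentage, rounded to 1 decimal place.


Predictor: always-taken
Correct predictions = 389
Accuracy = 389 / 708 * 100 = 54.9%

54.9


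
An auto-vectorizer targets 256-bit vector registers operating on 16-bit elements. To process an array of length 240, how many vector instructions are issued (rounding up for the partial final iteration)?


Width = 256 / 16 = 16 elements per vector op
Iterations = ceil(240 / 16) = 15

15


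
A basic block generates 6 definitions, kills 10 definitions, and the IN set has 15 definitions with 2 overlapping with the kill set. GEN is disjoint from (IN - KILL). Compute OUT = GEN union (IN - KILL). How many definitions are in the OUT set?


IN - KILL: 15 - 2 = 13 surviving definitions
OUT = GEN + surviving = 6 + 13 = 19

19


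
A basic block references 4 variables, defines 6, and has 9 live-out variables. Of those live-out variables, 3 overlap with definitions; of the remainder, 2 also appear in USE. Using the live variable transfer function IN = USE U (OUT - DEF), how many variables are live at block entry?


OUT - DEF: 9 - 3 = 6
|IN| = |USE| + |OUT - DEF| - |USE ∩ (OUT - DEF)| = 4 + 6 - 2 = 8

8


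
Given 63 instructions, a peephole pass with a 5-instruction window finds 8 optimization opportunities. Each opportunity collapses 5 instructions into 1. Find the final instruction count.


Each match removes 4 instructions.
Total removed = 8 * 4 = 32
Remaining = 63 - 32 = 31

31


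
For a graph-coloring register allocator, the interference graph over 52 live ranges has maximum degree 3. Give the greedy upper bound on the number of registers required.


Greedy coloring never needs more than (max_degree + 1) colors: when coloring a vertex, at most max_degree neighbors are already colored.
Upper bound = 3 + 1 = 4

4


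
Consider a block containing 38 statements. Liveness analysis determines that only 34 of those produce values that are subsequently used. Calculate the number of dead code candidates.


Dead code = total statements - live definitions
= 38 - 34 = 4

4


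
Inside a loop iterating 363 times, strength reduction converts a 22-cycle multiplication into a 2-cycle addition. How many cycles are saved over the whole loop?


Per-iteration saving = 22 - 2 = 20
Total saved = 363 * 20 = 7260

7260


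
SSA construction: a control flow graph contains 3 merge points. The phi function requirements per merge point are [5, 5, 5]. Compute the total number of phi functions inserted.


Total phi functions = sum of phi functions at each join node
= 5 + 5 + 5 = 15

15


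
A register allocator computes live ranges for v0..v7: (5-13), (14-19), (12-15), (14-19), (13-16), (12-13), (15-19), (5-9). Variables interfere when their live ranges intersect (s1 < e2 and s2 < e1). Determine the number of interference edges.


Check all pairs for overlapping intervals.
Two intervals (s1,e1) and (s2,e2) overlap if s1 < e2 and s2 < e1.
v0 (5-13) vs v1..v7: overlaps v2, v5, v7 -> 3
v1 (14-19) vs v2..v7: overlaps v2, v3, v4, v6 -> 4
v2 (12-15) vs v3..v7: overlaps v3, v4, v5 -> 3
v3 (14-19) vs v4..v7: overlaps v4, v6 -> 2
v4 (13-16) vs v5..v7: overlaps v6 -> 1
v5 (12-13) vs v6..v7: overlaps none -> 0
v6 (15-19) vs v7: overlaps none -> 0
Total overlapping pairs = 3 + 4 + 3 + 2 + 1 + 0 + 0 = 13

13


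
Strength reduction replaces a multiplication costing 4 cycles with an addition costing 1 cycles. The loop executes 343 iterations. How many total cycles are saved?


Per-iteration saving = 4 - 1 = 3
Total saved = 343 * 3 = 1029

1029


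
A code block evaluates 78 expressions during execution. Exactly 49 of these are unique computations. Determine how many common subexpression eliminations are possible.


CSE count = total expressions - unique expressions
= 78 - 49 = 29

29


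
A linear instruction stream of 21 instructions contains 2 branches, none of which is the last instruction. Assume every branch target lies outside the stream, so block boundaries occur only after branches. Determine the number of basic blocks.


With no in-sequence branch targets, the leaders are the first instruction plus the instruction after each branch.
Number of basic blocks = branches + 1
= 2 + 1 = 3

3


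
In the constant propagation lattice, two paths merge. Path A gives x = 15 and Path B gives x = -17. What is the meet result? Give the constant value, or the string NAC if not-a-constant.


Meet operation: if both paths give the same constant, result is that constant; if they differ, result is NAC (not-a-constant).
Path A: 15, Path B: -17 -> differ
Result: not-a-constant -> NAC

NAC


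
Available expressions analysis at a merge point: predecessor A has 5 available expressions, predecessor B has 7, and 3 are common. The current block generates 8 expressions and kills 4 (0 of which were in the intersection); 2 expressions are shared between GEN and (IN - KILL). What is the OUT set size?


IN = intersection of predecessors = 3
IN - KILL = 3 - 0 = 3
|OUT| = |GEN| + |IN - KILL| - |GEN ∩ (IN - KILL)| = 8 + 3 - 2 = 9

9


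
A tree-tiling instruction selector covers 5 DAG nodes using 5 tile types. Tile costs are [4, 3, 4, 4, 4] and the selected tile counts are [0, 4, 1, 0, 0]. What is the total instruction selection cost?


Total cost = sum(count_i * cost_i)
= 0*4 + 4*3 + 1*4 + 0*4 + 0*4
= 16

16


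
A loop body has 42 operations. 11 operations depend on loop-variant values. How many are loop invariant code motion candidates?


Invariant candidates = total - loop-dependent
= 42 - 11 = 31

31
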